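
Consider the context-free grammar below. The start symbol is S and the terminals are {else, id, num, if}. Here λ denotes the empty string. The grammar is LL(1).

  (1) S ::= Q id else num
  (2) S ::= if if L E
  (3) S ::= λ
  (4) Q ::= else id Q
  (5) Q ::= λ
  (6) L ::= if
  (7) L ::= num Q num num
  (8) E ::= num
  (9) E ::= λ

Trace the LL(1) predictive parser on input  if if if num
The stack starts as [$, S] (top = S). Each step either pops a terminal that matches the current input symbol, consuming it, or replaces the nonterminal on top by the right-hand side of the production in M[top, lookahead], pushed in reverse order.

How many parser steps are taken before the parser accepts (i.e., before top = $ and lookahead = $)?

7

step 1: stack=$ S  input=if if if num $  — expand S ::= if if L E
step 2: stack=$ E L if if  input=if if if num $  — match if
step 3: stack=$ E L if  input=if if num $  — match if
step 4: stack=$ E L  input=if num $  — expand L ::= if
step 5: stack=$ E if  input=if num $  — match if
step 6: stack=$ E  input=num $  — expand E ::= num
step 7: stack=$ num  input=num $  — match num
Accept reached after 7 steps.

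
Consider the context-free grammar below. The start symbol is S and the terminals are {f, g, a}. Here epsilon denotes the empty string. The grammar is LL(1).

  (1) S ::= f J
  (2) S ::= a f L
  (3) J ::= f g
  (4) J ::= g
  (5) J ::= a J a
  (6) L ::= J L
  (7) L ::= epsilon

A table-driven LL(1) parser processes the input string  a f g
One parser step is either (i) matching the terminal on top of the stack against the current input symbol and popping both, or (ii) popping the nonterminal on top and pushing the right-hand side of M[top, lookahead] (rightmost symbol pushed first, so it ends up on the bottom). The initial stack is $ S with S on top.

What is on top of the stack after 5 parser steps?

g

step 1: stack=$ S  input=a f g $  — expand S ::= a f L
step 2: stack=$ L f a  input=a f g $  — match a
step 3: stack=$ L f  input=f g $  — match f
step 4: stack=$ L  input=g $  — expand L ::= J L
step 5: stack=$ L J  input=g $  — expand J ::= g
Stack after step 5: $ L g (top = g).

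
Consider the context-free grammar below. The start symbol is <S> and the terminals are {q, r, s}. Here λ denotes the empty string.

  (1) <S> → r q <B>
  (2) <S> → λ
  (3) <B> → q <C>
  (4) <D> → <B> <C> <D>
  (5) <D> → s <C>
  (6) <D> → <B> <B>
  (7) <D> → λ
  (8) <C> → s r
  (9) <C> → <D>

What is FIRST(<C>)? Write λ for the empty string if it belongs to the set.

{λ, q, s}

FIRST(<S>): from <S>→r q <B> we get {r}; from <S>→λ we get {λ}. So FIRST(<S>) = {λ, r}.
FIRST(<B>): from <B>→q <C> we get {q}. So FIRST(<B>) = {q}.
FIRST(<D>): from <D>→<B> <C> <D> we get {q}; from <D>→s <C> we get {s}; from <D>→<B> <B> we get {q}; from <D>→λ we get {λ}. So FIRST(<D>) = {λ, q, s}.
FIRST(<C>): from <C>→s r we get {s}; from <C>→<D> we get {λ, q, s}. So FIRST(<C>) = {λ, q, s}.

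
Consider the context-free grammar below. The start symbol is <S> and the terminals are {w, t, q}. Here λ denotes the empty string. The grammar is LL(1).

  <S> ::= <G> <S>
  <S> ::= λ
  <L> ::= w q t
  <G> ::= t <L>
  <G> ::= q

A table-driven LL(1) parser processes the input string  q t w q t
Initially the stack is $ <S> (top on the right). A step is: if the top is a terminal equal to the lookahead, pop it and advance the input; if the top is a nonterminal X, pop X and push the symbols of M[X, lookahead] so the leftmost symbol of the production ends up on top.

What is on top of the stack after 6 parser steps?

<L>

step 1: stack=$ <S>  input=q t w q t $  — expand <S> ::= <G> <S>
step 2: stack=$ <S> <G>  input=q t w q t $  — expand <G> ::= q
step 3: stack=$ <S> q  input=q t w q t $  — match q
step 4: stack=$ <S>  input=t w q t $  — expand <S> ::= <G> <S>
step 5: stack=$ <S> <G>  input=t w q t $  — expand <G> ::= t <L>
step 6: stack=$ <S> <L> t  input=t w q t $  — match t
Stack after step 6: $ <S> <L> (top = <L>).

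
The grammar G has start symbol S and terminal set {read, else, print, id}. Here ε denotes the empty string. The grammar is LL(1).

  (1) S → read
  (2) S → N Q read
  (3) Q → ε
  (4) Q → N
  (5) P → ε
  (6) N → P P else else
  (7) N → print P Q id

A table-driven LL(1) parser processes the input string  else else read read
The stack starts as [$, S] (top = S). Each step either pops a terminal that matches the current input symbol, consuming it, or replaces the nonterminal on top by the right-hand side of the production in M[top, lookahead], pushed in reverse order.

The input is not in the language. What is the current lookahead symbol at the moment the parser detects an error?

     Stack                   Input                  Action
  1  $ S                     else else read read $  expand S → N Q read
  2  $ read Q N              else else read read $  expand N → P P else else
  3  $ read Q else else P P  else else read read $  expand P → ε
  4  $ read Q else else P    else else read read $  expand P → ε
  5  $ read Q else else      else else read read $  match else
  6  $ read Q else           else read read $       match else
  7  $ read Q                read read $            expand Q → ε
  8  $ read                  read read $            match read
  9  $                       read $                 error: stack empty but input remains

read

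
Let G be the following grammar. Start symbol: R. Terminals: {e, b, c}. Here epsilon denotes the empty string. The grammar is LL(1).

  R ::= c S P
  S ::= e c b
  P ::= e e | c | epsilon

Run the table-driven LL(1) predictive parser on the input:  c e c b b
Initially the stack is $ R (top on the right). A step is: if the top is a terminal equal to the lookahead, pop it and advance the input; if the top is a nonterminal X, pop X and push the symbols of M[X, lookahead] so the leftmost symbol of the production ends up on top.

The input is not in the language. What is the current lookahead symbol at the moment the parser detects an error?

b

     Stack      Input        Action
  1  $ R        c e c b b $  expand R ::= c S P
  2  $ P S c    c e c b b $  match c
  3  $ P S      e c b b $    expand S ::= e c b
  4  $ P b c e  e c b b $    match e
  5  $ P b c    c b b $      match c
  6  $ P b      b b $        match b
  7  $ P        b $          error: M[P, b] is empty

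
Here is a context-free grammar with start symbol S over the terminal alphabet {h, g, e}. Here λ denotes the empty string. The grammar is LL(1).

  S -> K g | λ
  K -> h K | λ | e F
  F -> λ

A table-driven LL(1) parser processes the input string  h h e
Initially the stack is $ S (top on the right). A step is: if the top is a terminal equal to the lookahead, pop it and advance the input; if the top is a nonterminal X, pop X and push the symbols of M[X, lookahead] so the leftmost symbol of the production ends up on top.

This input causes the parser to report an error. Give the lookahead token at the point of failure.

     Stack    Input    Action
  1  $ S      h h e $  expand S -> K g
  2  $ g K    h h e $  expand K -> h K
  3  $ g K h  h h e $  match h
  4  $ g K    h e $    expand K -> h K
  5  $ g K h  h e $    match h
  6  $ g K    e $      expand K -> e F
  7  $ g F e  e $      match e
  8  $ g F    $        error: M[F, $] is empty

$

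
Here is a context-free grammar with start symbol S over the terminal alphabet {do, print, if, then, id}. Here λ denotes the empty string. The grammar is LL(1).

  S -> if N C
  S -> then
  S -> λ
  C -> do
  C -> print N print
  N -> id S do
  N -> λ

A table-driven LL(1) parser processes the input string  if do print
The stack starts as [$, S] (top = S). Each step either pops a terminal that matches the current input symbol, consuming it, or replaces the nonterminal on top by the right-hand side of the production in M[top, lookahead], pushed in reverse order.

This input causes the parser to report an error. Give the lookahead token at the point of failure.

print

step 1: stack=$ S  input=if do print $  — expand S -> if N C
step 2: stack=$ C N if  input=if do print $  — match if
step 3: stack=$ C N  input=do print $  — expand N -> λ
step 4: stack=$ C  input=do print $  — expand C -> do
step 5: stack=$ do  input=do print $  — match do
step 6: stack=$  input=print $  — error: stack empty but input remains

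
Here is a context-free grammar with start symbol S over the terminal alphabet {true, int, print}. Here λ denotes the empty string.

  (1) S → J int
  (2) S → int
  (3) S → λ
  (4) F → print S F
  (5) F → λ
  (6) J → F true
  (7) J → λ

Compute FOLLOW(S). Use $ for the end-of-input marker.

{$, print, true}

FIRST(F): from F→print S F we get {print}; from F→λ we get {λ}. So FIRST(F) = {λ, print}.
FIRST(J): from J→F true we get {print, true}; from J→λ we get {λ}. So FIRST(J) = {λ, print, true}.
FIRST(S): from S→J int we get {int, print, true}; from S→int we get {int}; from S→λ we get {λ}. So FIRST(S) = {λ, int, print, true}.
FOLLOW(S) includes $ since S is the start symbol.
FOLLOW(F): in F→print S F, the suffix after F is empty (adds nothing new); in J→F true, F is followed by true with FIRST {true}. Thus FOLLOW(F) = {true}.
FOLLOW(S): in F→print S F, S is followed by F with FIRST {λ, print}; in F→print S F, the suffix after S is nullable, so FOLLOW(S) ⊇ FOLLOW(F) = {true}. Thus FOLLOW(S) = {$, print, true}.
FOLLOW(J): in S→J int, J is followed by int with FIRST {int}. Thus FOLLOW(J) = {int}.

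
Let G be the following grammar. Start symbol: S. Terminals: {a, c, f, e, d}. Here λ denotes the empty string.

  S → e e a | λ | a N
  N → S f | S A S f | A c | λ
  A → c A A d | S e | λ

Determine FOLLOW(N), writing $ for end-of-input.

{$, a, c, e, f}

FIRST(S) = {λ, a, e}
FIRST(A) = {λ, a, c, e}  (via S e)
FIRST(N) = {λ, a, c, e, f}  (via S f, S A S f, A c)
FOLLOW(S) includes $ since S is the start symbol.
FOLLOW(S): in N→S f, S is followed by f with FIRST {f}; in N→S A S f (occurrence 1), S is followed by A S f with FIRST {a, c, e, f}; in N→S A S f (occurrence 2), S is followed by f with FIRST {f}; in A→S e, S is followed by e with FIRST {e}. Thus FOLLOW(S) = {$, a, c, e, f}.
FOLLOW(N): in S→a N, the suffix after N is empty, so FOLLOW(N) ⊇ FOLLOW(S) = {$, a, c, e, f}. Thus FOLLOW(N) = {$, a, c, e, f}.
FOLLOW(A): in N→S A S f, A is followed by S f with FIRST {a, e, f}; in N→A c, A is followed by c with FIRST {c}; in A→c A A d (occurrence 1), A is followed by A d with FIRST {a, c, d, e}; in A→c A A d (occurrence 2), A is followed by d with FIRST {d}. Thus FOLLOW(A) = {a, c, d, e, f}.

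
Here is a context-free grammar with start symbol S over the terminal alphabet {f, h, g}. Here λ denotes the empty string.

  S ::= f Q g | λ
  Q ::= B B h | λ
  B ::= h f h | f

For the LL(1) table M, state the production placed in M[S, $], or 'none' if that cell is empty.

FIRST(S): from S::=f Q g we get {f}; from S::=λ we get {λ}. So FIRST(S) = {λ, f}.
FIRST(B): from B::=h f h we get {h}; from B::=f we get {f}. So FIRST(B) = {f, h}.
FIRST(Q): from Q::=B B h we get {f, h}; from Q::=λ we get {λ}. So FIRST(Q) = {λ, f, h}.
FOLLOW(S) includes $ since S is the start symbol.
FOLLOW(S): S appears on no right-hand side. Thus FOLLOW(S) = {$}.
For S ::= f Q g: FIRST(f Q g) = {f}, so it goes in M[S, t] for t ∈ {f}.
For S ::= λ: FIRST(λ) = {λ}, so it goes in M[S, t] for t ∈ {}; since λ ∈ FIRST, also for every t ∈ FOLLOW(S) = {$}.

S ::= λ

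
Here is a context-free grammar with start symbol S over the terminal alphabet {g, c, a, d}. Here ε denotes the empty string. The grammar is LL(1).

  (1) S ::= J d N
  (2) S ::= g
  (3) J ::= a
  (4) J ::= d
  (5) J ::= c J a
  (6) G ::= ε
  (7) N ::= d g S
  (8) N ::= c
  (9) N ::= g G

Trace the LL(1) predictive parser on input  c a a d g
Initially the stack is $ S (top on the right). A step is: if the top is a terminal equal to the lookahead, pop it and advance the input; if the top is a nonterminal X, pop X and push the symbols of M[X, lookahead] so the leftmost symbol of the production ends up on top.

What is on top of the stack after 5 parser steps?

a

step 1: stack=$ S  input=c a a d g $  — expand S ::= J d N
step 2: stack=$ N d J  input=c a a d g $  — expand J ::= c J a
step 3: stack=$ N d a J c  input=c a a d g $  — match c
step 4: stack=$ N d a J  input=a a d g $  — expand J ::= a
step 5: stack=$ N d a a  input=a a d g $  — match a
Stack after step 5: $ N d a (top = a).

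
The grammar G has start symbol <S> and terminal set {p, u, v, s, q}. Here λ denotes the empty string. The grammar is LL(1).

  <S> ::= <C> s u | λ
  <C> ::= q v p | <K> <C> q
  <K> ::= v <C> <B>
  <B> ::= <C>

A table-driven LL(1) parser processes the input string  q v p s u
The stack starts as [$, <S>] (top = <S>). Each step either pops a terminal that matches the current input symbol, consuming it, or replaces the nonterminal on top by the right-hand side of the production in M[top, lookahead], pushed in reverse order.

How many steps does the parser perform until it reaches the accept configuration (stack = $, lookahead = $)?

7

     Stack        Input        Action
  1  $ <S>        q v p s u $  expand <S> ::= <C> s u
  2  $ u s <C>    q v p s u $  expand <C> ::= q v p
  3  $ u s p v q  q v p s u $  match q
  4  $ u s p v    v p s u $    match v
  5  $ u s p      p s u $      match p
  6  $ u s        s u $        match s
  7  $ u          u $          match u
Accept reached after 7 steps.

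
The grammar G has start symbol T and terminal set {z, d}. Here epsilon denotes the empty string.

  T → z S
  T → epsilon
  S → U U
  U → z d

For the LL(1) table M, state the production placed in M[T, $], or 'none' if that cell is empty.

T → epsilon

FIRST(T) = {epsilon, z}
FIRST(U) = {z}
FIRST(S) = {z}  (via U U)
FOLLOW(T) includes $ since T is the start symbol.
FOLLOW(T): T appears on no right-hand side. Thus FOLLOW(T) = {$}.
For T → z S: FIRST(z S) = {z}, so it goes in M[T, t] for t ∈ {z}.
For T → epsilon: FIRST(epsilon) = {epsilon}, so it goes in M[T, t] for t ∈ {}; since epsilon ∈ FIRST, also for every t ∈ FOLLOW(T) = {$}.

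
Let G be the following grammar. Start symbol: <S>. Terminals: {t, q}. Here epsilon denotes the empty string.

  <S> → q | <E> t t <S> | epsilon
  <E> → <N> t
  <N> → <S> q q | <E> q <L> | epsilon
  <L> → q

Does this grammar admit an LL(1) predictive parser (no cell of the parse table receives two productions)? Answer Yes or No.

FIRST(<S>) = {epsilon, q, t}
FIRST(<E>) = {q, t}
FIRST(<N>) = {epsilon, q, t}
FIRST(<L>) = {q}
FOLLOW(<S>) = {$, q}
FOLLOW(<E>) = {q, t}
FOLLOW(<N>) = {t}
FOLLOW(<L>) = {t}
Cell M[<N>, q] receives both <N> → <S> q q and <N> → <E> q <L> — the grammar is not LL(1).

No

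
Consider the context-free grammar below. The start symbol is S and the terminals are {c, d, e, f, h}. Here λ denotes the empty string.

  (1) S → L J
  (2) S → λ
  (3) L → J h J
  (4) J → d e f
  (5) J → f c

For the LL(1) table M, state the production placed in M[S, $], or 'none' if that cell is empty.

S → λ

FIRST(J): from J→d e f we get {d}; from J→f c we get {f}. So FIRST(J) = {d, f}.
FIRST(L): from L→J h J we get {d, f}. So FIRST(L) = {d, f}.
FIRST(S): from S→L J we get {d, f}; from S→λ we get {λ}. So FIRST(S) = {λ, d, f}.
FOLLOW(S) includes $ since S is the start symbol.
FOLLOW(S): S appears on no right-hand side. Thus FOLLOW(S) = {$}.
For S → L J: FIRST(L J) = {d, f}, so it goes in M[S, t] for t ∈ {d, f}.
For S → λ: FIRST(λ) = {λ}, so it goes in M[S, t] for t ∈ {}; since λ ∈ FIRST, also for every t ∈ FOLLOW(S) = {$}.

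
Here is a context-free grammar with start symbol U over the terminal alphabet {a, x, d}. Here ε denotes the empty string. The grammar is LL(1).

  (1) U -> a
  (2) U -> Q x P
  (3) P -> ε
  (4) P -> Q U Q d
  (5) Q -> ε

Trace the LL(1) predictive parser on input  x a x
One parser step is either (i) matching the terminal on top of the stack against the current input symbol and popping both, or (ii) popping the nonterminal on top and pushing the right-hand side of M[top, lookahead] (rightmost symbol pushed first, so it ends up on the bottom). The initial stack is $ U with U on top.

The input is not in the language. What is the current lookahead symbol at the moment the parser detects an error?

x

step 1: stack=$ U  input=x a x $  — expand U -> Q x P
step 2: stack=$ P x Q  input=x a x $  — expand Q -> ε
step 3: stack=$ P x  input=x a x $  — match x
step 4: stack=$ P  input=a x $  — expand P -> Q U Q d
step 5: stack=$ d Q U Q  input=a x $  — expand Q -> ε
step 6: stack=$ d Q U  input=a x $  — expand U -> a
step 7: stack=$ d Q a  input=a x $  — match a
step 8: stack=$ d Q  input=x $  — expand Q -> ε
step 9: stack=$ d  input=x $  — error: top is terminal d but lookahead is x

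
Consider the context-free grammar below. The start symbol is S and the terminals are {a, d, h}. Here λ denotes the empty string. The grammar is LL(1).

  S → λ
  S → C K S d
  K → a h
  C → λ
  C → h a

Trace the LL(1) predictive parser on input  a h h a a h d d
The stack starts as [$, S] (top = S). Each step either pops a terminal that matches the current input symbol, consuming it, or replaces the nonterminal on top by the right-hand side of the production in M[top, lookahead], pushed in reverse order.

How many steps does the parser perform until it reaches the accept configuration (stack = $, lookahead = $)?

      Stack          Input              Action
   1  $ S            a h h a a h d d $  expand S → C K S d
   2  $ d S K C      a h h a a h d d $  expand C → λ
   3  $ d S K        a h h a a h d d $  expand K → a h
   4  $ d S h a      a h h a a h d d $  match a
   5  $ d S h        h h a a h d d $    match h
   6  $ d S          h a a h d d $      expand S → C K S d
   7  $ d d S K C    h a a h d d $      expand C → h a
   8  $ d d S K a h  h a a h d d $      match h
   9  $ d d S K a    a a h d d $        match a
  10  $ d d S K      a h d d $          expand K → a h
  11  $ d d S h a    a h d d $          match a
  12  $ d d S h      h d d $            match h
  13  $ d d S        d d $              expand S → λ
  14  $ d d          d d $              match d
  15  $ d            d $                match d
Accept reached after 15 steps.

15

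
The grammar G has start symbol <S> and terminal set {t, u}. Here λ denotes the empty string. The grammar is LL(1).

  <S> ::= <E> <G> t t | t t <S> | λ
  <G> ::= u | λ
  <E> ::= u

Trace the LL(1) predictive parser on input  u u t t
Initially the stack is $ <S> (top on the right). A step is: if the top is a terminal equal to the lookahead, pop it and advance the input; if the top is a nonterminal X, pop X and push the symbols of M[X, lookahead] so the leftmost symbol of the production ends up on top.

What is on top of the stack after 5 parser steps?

t

     Stack          Input      Action
  1  $ <S>          u u t t $  expand <S> ::= <E> <G> t t
  2  $ t t <G> <E>  u u t t $  expand <E> ::= u
  3  $ t t <G> u    u u t t $  match u
  4  $ t t <G>      u t t $    expand <G> ::= u
  5  $ t t u        u t t $    match u
Stack after step 5: $ t t (top = t).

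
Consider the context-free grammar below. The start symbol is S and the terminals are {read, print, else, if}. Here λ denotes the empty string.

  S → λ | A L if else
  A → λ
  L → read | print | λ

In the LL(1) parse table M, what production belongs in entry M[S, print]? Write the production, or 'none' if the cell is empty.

FIRST(A): from A→λ we get {λ}. So FIRST(A) = {λ}.
FIRST(L): from L→read we get {read}; from L→print we get {print}; from L→λ we get {λ}. So FIRST(L) = {λ, print, read}.
FIRST(S): from S→λ we get {λ}; from S→A L if else we get {if, print, read}. So FIRST(S) = {λ, if, print, read}.
FOLLOW(S) includes $ since S is the start symbol.
FOLLOW(S): S appears on no right-hand side. Thus FOLLOW(S) = {$}.
For S → λ: FIRST(λ) = {λ}, so it goes in M[S, t] for t ∈ {}; since λ ∈ FIRST, also for every t ∈ FOLLOW(S) = {$}.
For S → A L if else: FIRST(A L if else) = {if, print, read}, so it goes in M[S, t] for t ∈ {if, print, read}.

S → A L if else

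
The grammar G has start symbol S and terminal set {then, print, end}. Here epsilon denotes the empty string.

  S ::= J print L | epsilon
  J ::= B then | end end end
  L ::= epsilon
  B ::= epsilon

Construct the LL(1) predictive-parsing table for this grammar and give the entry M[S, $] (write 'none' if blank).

S ::= epsilon

FIRST(L) = {epsilon}
FIRST(B) = {epsilon}
FIRST(J) = {end, then}  (via B then)
FIRST(S) = {epsilon, end, then}  (via J print L)
FOLLOW(S) includes $ since S is the start symbol.
FOLLOW(S): S appears on no right-hand side. Thus FOLLOW(S) = {$}.
For S ::= J print L: FIRST(J print L) = {end, then}, so it goes in M[S, t] for t ∈ {end, then}.
For S ::= epsilon: FIRST(epsilon) = {epsilon}, so it goes in M[S, t] for t ∈ {}; since epsilon ∈ FIRST, also for every t ∈ FOLLOW(S) = {$}.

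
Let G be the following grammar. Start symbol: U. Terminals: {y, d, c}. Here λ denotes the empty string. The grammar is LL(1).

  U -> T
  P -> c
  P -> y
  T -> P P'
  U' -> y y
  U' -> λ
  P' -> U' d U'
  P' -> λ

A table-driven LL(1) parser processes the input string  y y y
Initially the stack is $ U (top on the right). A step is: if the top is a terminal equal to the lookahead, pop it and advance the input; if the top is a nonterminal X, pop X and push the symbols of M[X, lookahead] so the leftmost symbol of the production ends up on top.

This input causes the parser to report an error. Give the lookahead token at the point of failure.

step 1: stack=$ U  input=y y y $  — expand U -> T
step 2: stack=$ T  input=y y y $  — expand T -> P P'
step 3: stack=$ P' P  input=y y y $  — expand P -> y
step 4: stack=$ P' y  input=y y y $  — match y
step 5: stack=$ P'  input=y y $  — expand P' -> U' d U'
step 6: stack=$ U' d U'  input=y y $  — expand U' -> y y
step 7: stack=$ U' d y y  input=y y $  — match y
step 8: stack=$ U' d y  input=y $  — match y
step 9: stack=$ U' d  input=$  — error: top is terminal d but lookahead is $

$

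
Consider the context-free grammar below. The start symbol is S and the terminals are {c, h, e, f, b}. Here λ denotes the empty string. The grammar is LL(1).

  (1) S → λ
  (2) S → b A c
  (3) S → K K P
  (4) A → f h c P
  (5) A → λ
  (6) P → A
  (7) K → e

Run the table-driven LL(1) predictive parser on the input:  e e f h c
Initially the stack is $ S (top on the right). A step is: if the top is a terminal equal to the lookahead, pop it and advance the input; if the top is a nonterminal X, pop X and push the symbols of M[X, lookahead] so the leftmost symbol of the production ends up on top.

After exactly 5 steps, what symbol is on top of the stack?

P

step 1: stack=$ S  input=e e f h c $  — expand S → K K P
step 2: stack=$ P K K  input=e e f h c $  — expand K → e
step 3: stack=$ P K e  input=e e f h c $  — match e
step 4: stack=$ P K  input=e f h c $  — expand K → e
step 5: stack=$ P e  input=e f h c $  — match e
Stack after step 5: $ P (top = P).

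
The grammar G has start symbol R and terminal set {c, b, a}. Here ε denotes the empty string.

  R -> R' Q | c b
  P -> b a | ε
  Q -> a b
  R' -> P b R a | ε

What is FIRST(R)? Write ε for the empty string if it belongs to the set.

FIRST(P) = {ε, b}
FIRST(Q) = {a}
FIRST(R') = {ε, b}  (via P b R a)
FIRST(R) = {a, b, c}  (via R' Q)

{a, b, c}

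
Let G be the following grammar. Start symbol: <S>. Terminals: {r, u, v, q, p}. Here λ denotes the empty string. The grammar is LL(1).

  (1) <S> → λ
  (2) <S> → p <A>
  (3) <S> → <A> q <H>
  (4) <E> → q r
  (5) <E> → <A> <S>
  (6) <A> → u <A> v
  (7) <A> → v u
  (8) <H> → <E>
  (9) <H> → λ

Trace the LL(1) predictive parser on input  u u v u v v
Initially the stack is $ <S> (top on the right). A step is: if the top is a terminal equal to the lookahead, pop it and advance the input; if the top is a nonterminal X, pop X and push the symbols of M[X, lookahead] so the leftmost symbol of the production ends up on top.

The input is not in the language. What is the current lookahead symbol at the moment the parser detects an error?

step 1: stack=$ <S>  input=u u v u v v $  — expand <S> → <A> q <H>
step 2: stack=$ <H> q <A>  input=u u v u v v $  — expand <A> → u <A> v
step 3: stack=$ <H> q v <A> u  input=u u v u v v $  — match u
step 4: stack=$ <H> q v <A>  input=u v u v v $  — expand <A> → u <A> v
step 5: stack=$ <H> q v v <A> u  input=u v u v v $  — match u
step 6: stack=$ <H> q v v <A>  input=v u v v $  — expand <A> → v u
step 7: stack=$ <H> q v v u v  input=v u v v $  — match v
step 8: stack=$ <H> q v v u  input=u v v $  — match u
step 9: stack=$ <H> q v v  input=v v $  — match v
step 10: stack=$ <H> q v  input=v $  — match v
step 11: stack=$ <H> q  input=$  — error: top is terminal q but lookahead is $

$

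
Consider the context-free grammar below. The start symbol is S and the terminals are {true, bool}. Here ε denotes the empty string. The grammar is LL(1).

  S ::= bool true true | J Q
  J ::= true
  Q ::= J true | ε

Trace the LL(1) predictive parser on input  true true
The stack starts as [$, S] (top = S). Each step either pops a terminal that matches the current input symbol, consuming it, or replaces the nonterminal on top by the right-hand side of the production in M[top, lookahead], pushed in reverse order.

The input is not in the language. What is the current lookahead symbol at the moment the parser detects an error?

step 1: stack=$ S  input=true true $  — expand S ::= J Q
step 2: stack=$ Q J  input=true true $  — expand J ::= true
step 3: stack=$ Q true  input=true true $  — match true
step 4: stack=$ Q  input=true $  — expand Q ::= J true
step 5: stack=$ true J  input=true $  — expand J ::= true
step 6: stack=$ true true  input=true $  — match true
step 7: stack=$ true  input=$  — error: top is terminal true but lookahead is $

$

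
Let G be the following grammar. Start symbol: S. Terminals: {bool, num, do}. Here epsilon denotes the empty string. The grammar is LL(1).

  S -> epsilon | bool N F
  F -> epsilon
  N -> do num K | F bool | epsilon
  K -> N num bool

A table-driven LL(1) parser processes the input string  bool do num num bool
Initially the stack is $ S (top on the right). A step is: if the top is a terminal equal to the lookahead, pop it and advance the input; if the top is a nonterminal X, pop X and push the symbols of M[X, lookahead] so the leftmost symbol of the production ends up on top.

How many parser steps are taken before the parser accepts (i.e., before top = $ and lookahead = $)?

      Stack           Input                   Action
   1  $ S             bool do num num bool $  expand S -> bool N F
   2  $ F N bool      bool do num num bool $  match bool
   3  $ F N           do num num bool $       expand N -> do num K
   4  $ F K num do    do num num bool $       match do
   5  $ F K num       num num bool $          match num
   6  $ F K           num bool $              expand K -> N num bool
   7  $ F bool num N  num bool $              expand N -> epsilon
   8  $ F bool num    num bool $              match num
   9  $ F bool        bool $                  match bool
  10  $ F             $                       expand F -> epsilon
Accept reached after 10 steps.

10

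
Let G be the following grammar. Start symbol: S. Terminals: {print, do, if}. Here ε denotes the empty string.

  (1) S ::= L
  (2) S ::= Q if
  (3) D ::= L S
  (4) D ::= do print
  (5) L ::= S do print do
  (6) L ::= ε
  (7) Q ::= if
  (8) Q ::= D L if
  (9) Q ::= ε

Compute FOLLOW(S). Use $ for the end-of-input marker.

FIRST(S): from S::=L we get {ε, do, if}; from S::=Q if we get {do, if}. So FIRST(S) = {ε, do, if}.
FIRST(L): from L::=S do print do we get {do, if}; from L::=ε we get {ε}. So FIRST(L) = {ε, do, if}.
FIRST(D): from D::=L S we get {ε, do, if}; from D::=do print we get {do}. So FIRST(D) = {ε, do, if}.
FIRST(Q): from Q::=if we get {if}; from Q::=D L if we get {do, if}; from Q::=ε we get {ε}. So FIRST(Q) = {ε, do, if}.
FOLLOW(S) includes $ since S is the start symbol.
FOLLOW(D): in Q::=D L if, D is followed by L if with FIRST {do, if}. Thus FOLLOW(D) = {do, if}.
FOLLOW(S): in D::=L S, the suffix after S is empty, so FOLLOW(S) ⊇ FOLLOW(D) = {do, if}; in L::=S do print do, S is followed by do print do with FIRST {do}. Thus FOLLOW(S) = {$, do, if}.
FOLLOW(L): in S::=L, the suffix after L is empty, so FOLLOW(L) ⊇ FOLLOW(S) = {$, do, if}; in D::=L S, L is followed by S with FIRST {ε, do, if}; in D::=L S, the suffix after L is nullable, so FOLLOW(L) ⊇ FOLLOW(D) = {do, if}; in Q::=D L if, L is followed by if with FIRST {if}. Thus FOLLOW(L) = {$, do, if}.
FOLLOW(Q): in S::=Q if, Q is followed by if with FIRST {if}. Thus FOLLOW(Q) = {if}.

{$, do, if}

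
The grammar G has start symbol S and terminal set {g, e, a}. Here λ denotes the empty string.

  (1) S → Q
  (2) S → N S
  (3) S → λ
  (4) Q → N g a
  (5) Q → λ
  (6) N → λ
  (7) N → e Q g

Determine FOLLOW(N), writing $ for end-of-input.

{$, e, g}

FIRST(N): from N→λ we get {λ}; from N→e Q g we get {e}. So FIRST(N) = {λ, e}.
FIRST(Q): from Q→N g a we get {e, g}; from Q→λ we get {λ}. So FIRST(Q) = {λ, e, g}.
FIRST(S): from S→Q we get {λ, e, g}; from S→N S we get {λ, e, g}; from S→λ we get {λ}. So FIRST(S) = {λ, e, g}.
FOLLOW(S) includes $ since S is the start symbol.
FOLLOW(S): in S→N S, the suffix after S is empty (adds nothing new). Thus FOLLOW(S) = {$}.
FOLLOW(Q): in S→Q, the suffix after Q is empty, so FOLLOW(Q) ⊇ FOLLOW(S) = {$}; in N→e Q g, Q is followed by g with FIRST {g}. Thus FOLLOW(Q) = {$, g}.
FOLLOW(N): in S→N S, N is followed by S with FIRST {λ, e, g}; in S→N S, the suffix after N is nullable, so FOLLOW(N) ⊇ FOLLOW(S) = {$}; in Q→N g a, N is followed by g a with FIRST {g}. Thus FOLLOW(N) = {$, e, g}.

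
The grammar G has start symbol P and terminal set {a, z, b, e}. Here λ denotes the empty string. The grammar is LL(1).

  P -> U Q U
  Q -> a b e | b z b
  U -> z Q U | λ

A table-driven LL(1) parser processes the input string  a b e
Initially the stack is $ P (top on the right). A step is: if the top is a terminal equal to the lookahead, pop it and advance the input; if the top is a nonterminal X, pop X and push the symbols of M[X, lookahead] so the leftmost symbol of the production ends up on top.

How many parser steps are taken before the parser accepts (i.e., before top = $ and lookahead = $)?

     Stack      Input    Action
  1  $ P        a b e $  expand P -> U Q U
  2  $ U Q U    a b e $  expand U -> λ
  3  $ U Q      a b e $  expand Q -> a b e
  4  $ U e b a  a b e $  match a
  5  $ U e b    b e $    match b
  6  $ U e      e $      match e
  7  $ U        $        expand U -> λ
Accept reached after 7 steps.

7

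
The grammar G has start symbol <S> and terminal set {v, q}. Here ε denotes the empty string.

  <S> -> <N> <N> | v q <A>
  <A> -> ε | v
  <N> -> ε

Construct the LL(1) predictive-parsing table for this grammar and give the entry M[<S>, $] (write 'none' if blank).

<S> -> <N> <N>

FIRST(<A>): from <A>->ε we get {ε}; from <A>->v we get {v}. So FIRST(<A>) = {ε, v}.
FIRST(<N>): from <N>->ε we get {ε}. So FIRST(<N>) = {ε}.
FIRST(<S>): from <S>-><N> <N> we get {ε}; from <S>->v q <A> we get {v}. So FIRST(<S>) = {ε, v}.
FOLLOW(<S>) includes $ since <S> is the start symbol.
FOLLOW(<S>): <S> appears on no right-hand side. Thus FOLLOW(<S>) = {$}.
For <S> -> <N> <N>: FIRST(<N> <N>) = {ε}, so it goes in M[<S>, t] for t ∈ {}; since ε ∈ FIRST, also for every t ∈ FOLLOW(<S>) = {$}.
For <S> -> v q <A>: FIRST(v q <A>) = {v}, so it goes in M[<S>, t] for t ∈ {v}.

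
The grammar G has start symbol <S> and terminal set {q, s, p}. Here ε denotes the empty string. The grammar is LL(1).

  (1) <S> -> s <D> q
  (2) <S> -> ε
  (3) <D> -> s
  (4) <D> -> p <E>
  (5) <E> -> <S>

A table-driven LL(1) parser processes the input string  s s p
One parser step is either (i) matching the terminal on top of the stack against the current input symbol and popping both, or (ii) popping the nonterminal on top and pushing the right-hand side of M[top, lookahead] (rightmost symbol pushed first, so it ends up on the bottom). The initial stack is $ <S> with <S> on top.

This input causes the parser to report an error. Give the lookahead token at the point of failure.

p

step 1: stack=$ <S>  input=s s p $  — expand <S> -> s <D> q
step 2: stack=$ q <D> s  input=s s p $  — match s
step 3: stack=$ q <D>  input=s p $  — expand <D> -> s
step 4: stack=$ q s  input=s p $  — match s
step 5: stack=$ q  input=p $  — error: top is terminal q but lookahead is p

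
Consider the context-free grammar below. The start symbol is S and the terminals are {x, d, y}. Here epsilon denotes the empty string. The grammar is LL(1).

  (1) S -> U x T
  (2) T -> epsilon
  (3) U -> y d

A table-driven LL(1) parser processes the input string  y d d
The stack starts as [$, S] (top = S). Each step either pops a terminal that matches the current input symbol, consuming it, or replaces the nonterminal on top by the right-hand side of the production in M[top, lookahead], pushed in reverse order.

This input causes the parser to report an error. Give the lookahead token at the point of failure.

d

     Stack      Input    Action
  1  $ S        y d d $  expand S -> U x T
  2  $ T x U    y d d $  expand U -> y d
  3  $ T x d y  y d d $  match y
  4  $ T x d    d d $    match d
  5  $ T x      d $      error: top is terminal x but lookahead is d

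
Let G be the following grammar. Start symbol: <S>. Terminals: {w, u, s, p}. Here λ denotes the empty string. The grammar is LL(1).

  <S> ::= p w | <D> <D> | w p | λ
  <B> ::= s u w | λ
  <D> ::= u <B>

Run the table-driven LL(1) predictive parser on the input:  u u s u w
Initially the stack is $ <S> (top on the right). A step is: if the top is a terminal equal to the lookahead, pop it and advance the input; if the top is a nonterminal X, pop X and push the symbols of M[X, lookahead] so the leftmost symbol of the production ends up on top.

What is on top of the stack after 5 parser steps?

     Stack        Input        Action
  1  $ <S>        u u s u w $  expand <S> ::= <D> <D>
  2  $ <D> <D>    u u s u w $  expand <D> ::= u <B>
  3  $ <D> <B> u  u u s u w $  match u
  4  $ <D> <B>    u s u w $    expand <B> ::= λ
  5  $ <D>        u s u w $    expand <D> ::= u <B>
Stack after step 5: $ <B> u (top = u).

u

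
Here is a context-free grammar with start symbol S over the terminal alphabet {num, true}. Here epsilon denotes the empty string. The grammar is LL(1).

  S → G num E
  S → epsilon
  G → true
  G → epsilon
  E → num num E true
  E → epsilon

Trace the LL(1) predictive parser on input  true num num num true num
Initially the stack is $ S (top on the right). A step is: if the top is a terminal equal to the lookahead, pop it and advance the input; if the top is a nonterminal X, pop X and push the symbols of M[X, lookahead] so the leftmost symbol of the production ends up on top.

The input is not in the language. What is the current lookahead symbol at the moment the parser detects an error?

num

step 1: stack=$ S  input=true num num num true num $  — expand S → G num E
step 2: stack=$ E num G  input=true num num num true num $  — expand G → true
step 3: stack=$ E num true  input=true num num num true num $  — match true
step 4: stack=$ E num  input=num num num true num $  — match num
step 5: stack=$ E  input=num num true num $  — expand E → num num E true
step 6: stack=$ true E num num  input=num num true num $  — match num
step 7: stack=$ true E num  input=num true num $  — match num
step 8: stack=$ true E  input=true num $  — expand E → epsilon
step 9: stack=$ true  input=true num $  — match true
step 10: stack=$  input=num $  — error: stack empty but input remains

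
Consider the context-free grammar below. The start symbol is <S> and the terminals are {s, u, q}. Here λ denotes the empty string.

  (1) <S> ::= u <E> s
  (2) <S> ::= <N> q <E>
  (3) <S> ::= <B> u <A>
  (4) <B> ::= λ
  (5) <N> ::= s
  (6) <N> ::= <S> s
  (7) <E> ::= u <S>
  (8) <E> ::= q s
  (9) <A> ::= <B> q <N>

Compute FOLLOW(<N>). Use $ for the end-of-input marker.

FIRST(<B>) = {λ}
FIRST(<E>) = {q, u}
FIRST(<A>) = {q}  (via <B> q <N>)
FIRST(<S>) = {s, u}  (via <N> q <E>, <B> u <A>)
FIRST(<N>) = {s, u}  (via <S> s)
FOLLOW(<S>) includes $ since <S> is the start symbol.
FOLLOW(<B>): in <S>::=<B> u <A>, <B> is followed by u <A> with FIRST {u}; in <A>::=<B> q <N>, <B> is followed by q <N> with FIRST {q}. Thus FOLLOW(<B>) = {q, u}.
FOLLOW(<S>): in <N>::=<S> s, <S> is followed by s with FIRST {s}; in <E>::=u <S>, the suffix after <S> is empty, so FOLLOW(<S>) ⊇ FOLLOW(<E>) = {$, s}. Thus FOLLOW(<S>) = {$, s}.
FOLLOW(<E>): in <S>::=u <E> s, <E> is followed by s with FIRST {s}; in <S>::=<N> q <E>, the suffix after <E> is empty, so FOLLOW(<E>) ⊇ FOLLOW(<S>) = {$, s}. Thus FOLLOW(<E>) = {$, s}.
FOLLOW(<A>): in <S>::=<B> u <A>, the suffix after <A> is empty, so FOLLOW(<A>) ⊇ FOLLOW(<S>) = {$, s}. Thus FOLLOW(<A>) = {$, s}.
FOLLOW(<N>): in <S>::=<N> q <E>, <N> is followed by q <E> with FIRST {q}; in <A>::=<B> q <N>, the suffix after <N> is empty, so FOLLOW(<N>) ⊇ FOLLOW(<A>) = {$, s}. Thus FOLLOW(<N>) = {$, q, s}.

{$, q, s}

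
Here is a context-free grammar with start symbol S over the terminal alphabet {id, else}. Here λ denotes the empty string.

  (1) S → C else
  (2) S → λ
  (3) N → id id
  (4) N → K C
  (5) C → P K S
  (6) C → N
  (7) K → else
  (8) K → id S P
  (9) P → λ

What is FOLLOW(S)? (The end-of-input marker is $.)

FIRST(K): from K→else we get {else}; from K→id S P we get {id}. So FIRST(K) = {else, id}.
FIRST(P): from P→λ we get {λ}. So FIRST(P) = {λ}.
FIRST(N): from N→id id we get {id}; from N→K C we get {else, id}. So FIRST(N) = {else, id}.
FIRST(C): from C→P K S we get {else, id}; from C→N we get {else, id}. So FIRST(C) = {else, id}.
FIRST(S): from S→C else we get {else, id}; from S→λ we get {λ}. So FIRST(S) = {λ, else, id}.
FOLLOW(S) includes $ since S is the start symbol.
FOLLOW(S): in C→P K S, the suffix after S is empty, so FOLLOW(S) ⊇ FOLLOW(C) = {else}; in K→id S P, S is followed by P with FIRST {λ}; in K→id S P, the suffix after S is nullable, so FOLLOW(S) ⊇ FOLLOW(K) = {else, id}. Thus FOLLOW(S) = {$, else, id}.
FOLLOW(N): in C→N, the suffix after N is empty, so FOLLOW(N) ⊇ FOLLOW(C) = {else}. Thus FOLLOW(N) = {else}.
FOLLOW(C): in S→C else, C is followed by else with FIRST {else}; in N→K C, the suffix after C is empty, so FOLLOW(C) ⊇ FOLLOW(N) = {else}. Thus FOLLOW(C) = {else}.
FOLLOW(K): in N→K C, K is followed by C with FIRST {else, id}; in C→P K S, K is followed by S with FIRST {λ, else, id}; in C→P K S, the suffix after K is nullable, so FOLLOW(K) ⊇ FOLLOW(C) = {else}. Thus FOLLOW(K) = {else, id}.
FOLLOW(P): in C→P K S, P is followed by K S with FIRST {else, id}; in K→id S P, the suffix after P is empty, so FOLLOW(P) ⊇ FOLLOW(K) = {else, id}. Thus FOLLOW(P) = {else, id}.

{$, else, id}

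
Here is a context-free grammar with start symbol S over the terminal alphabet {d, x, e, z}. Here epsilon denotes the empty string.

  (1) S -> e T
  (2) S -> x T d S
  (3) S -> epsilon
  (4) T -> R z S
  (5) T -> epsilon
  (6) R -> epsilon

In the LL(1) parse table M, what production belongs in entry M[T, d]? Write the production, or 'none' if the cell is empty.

T -> epsilon

FIRST(S): from S->e T we get {e}; from S->x T d S we get {x}; from S->epsilon we get {epsilon}. So FIRST(S) = {epsilon, e, x}.
FIRST(R): from R->epsilon we get {epsilon}. So FIRST(R) = {epsilon}.
FIRST(T): from T->R z S we get {z}; from T->epsilon we get {epsilon}. So FIRST(T) = {epsilon, z}.
FOLLOW(S) includes $ since S is the start symbol.
FOLLOW(S): in S->x T d S, the suffix after S is empty (adds nothing new); in T->R z S, the suffix after S is empty, so FOLLOW(S) ⊇ FOLLOW(T) = {$, d}. Thus FOLLOW(S) = {$, d}.
FOLLOW(T): in S->e T, the suffix after T is empty, so FOLLOW(T) ⊇ FOLLOW(S) = {$, d}; in S->x T d S, T is followed by d S with FIRST {d}. Thus FOLLOW(T) = {$, d}.
For T -> R z S: FIRST(R z S) = {z}, so it goes in M[T, t] for t ∈ {z}.
For T -> epsilon: FIRST(epsilon) = {epsilon}, so it goes in M[T, t] for t ∈ {}; since epsilon ∈ FIRST, also for every t ∈ FOLLOW(T) = {$, d}.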